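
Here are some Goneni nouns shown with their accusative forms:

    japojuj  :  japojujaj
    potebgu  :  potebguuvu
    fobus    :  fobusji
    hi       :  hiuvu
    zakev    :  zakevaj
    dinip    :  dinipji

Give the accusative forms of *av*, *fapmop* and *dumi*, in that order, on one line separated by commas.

The alternation tracks the final sound of the stem — -ji when the stem ends in a voiceless consonant (*fobus*, *dinip*); -aj when the stem ends in a voiced consonant (*japojuj*, *zakev*); -uvu when the stem ends in a vowel (*potebgu*, *hi*).
*av* — final sound /v/ (a voiced consonant) → -aj → *avaj*.
The final sound of *fapmop* is /p/, which is a voiceless consonant, so the suffix is -ji, giving *fapmopji*.
*dumi* — final sound /i/ (a vowel) → -uvu → *dumiuvu*.

avaj, fapmopji, dumiuvu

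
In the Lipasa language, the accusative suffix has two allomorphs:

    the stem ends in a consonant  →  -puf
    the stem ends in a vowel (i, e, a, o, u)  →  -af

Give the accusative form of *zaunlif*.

*zaunlif*: final sound = /f/, a consonant → -puf → *zaunlifpuf*.

zaunlifpuf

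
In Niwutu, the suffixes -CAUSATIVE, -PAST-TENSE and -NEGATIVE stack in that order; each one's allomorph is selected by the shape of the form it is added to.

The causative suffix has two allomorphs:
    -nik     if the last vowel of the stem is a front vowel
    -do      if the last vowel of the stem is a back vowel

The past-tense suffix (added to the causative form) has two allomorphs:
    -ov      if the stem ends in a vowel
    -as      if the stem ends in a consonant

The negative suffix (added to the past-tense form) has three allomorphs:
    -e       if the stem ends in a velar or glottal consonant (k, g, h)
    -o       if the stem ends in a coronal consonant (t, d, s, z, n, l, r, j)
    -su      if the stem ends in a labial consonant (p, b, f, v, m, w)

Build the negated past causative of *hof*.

hofdoovsu

Since the last vowel of *hof* is /o/ (a back vowel), it takes -do, giving *hofdo*.
Since the final sound of the causative form *hofdo* is /o/ (a vowel), it takes -ov, giving *hofdoov*.
Since the final consonant of the past-tense form *hofdoov* is /v/ (labial), it takes -su, giving *hofdoovsu*.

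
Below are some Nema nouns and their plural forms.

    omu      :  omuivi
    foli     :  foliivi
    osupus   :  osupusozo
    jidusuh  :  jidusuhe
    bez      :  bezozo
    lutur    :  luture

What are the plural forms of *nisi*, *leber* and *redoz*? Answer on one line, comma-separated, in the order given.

The alternation tracks the final sound of the stem — -ozo when the stem ends in a sibilant (*osupus*, *bez*); -e when the stem ends in a non-sibilant consonant (*jidusuh*, *lutur*); -ivi when the stem ends in a vowel (*omu*, *foli*).
The final sound of *nisi* is /i/, which is a vowel, so the suffix is -ivi, giving *nisiivi*.
Since the final sound of *leber* is /r/ (a non-sibilant consonant), it takes -e, giving *lebere*.
Since the final sound of *redoz* is /z/ (a sibilant), it takes -ozo, giving *redozozo*.

nisiivi, lebere, redozozo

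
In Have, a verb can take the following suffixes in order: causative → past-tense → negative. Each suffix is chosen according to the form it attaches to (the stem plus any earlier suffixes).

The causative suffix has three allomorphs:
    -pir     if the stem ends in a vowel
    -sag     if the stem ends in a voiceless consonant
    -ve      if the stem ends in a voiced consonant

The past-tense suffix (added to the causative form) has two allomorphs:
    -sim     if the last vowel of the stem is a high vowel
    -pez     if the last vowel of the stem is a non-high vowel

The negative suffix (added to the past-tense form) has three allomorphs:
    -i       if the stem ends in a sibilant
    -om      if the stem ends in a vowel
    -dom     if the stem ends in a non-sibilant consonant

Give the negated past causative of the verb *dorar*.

dorarvepezi

*dorar*: final sound = /r/, a voiced consonant → -ve → *dorarve*.
The causative form *dorarve*: last vowel = /e/, a non-high vowel → -pez → *dorarvepez*.
The final sound of the past-tense form *dorarvepez* is /z/, which is a sibilant, so the negative suffix is -i, giving *dorarvepezi*.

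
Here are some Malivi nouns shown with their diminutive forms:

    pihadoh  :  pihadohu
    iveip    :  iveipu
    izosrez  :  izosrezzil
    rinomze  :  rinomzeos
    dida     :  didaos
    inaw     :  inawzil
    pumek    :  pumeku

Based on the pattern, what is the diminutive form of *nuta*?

Looking at the final sound of each stem: -u when the stem ends in a voiceless consonant (*pihadoh*, *iveip*, *pumek*); -zil when the stem ends in a voiced consonant (*izosrez*, *inaw*); -os when the stem ends in a vowel (*rinomze*, *dida*).
The final sound of *nuta* is /a/, which is a vowel, so the suffix is -os, giving *nutaos*.

nutaos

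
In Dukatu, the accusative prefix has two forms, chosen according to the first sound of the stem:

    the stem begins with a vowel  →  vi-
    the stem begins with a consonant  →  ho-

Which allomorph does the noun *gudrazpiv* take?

ho-

Since the first sound of *gudrazpiv* is /g/ (a consonant), it takes ho-.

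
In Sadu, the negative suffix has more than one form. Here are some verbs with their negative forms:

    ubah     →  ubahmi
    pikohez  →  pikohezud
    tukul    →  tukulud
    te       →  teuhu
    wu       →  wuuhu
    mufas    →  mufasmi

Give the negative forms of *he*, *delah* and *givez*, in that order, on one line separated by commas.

Looking at the final sound of each stem: -mi when the stem ends in a voiceless consonant (*ubah*, *mufas*); -ud when the stem ends in a voiced consonant (*pikohez*, *tukul*); -uhu when the stem ends in a vowel (*te*, *wu*).
Since the final sound of *he* is /e/ (a vowel), it takes -uhu, giving *heuhu*.
The final sound of *delah* is /h/, which is a voiceless consonant, so the suffix is -mi, giving *delahmi*.
The final sound of *givez* is /z/, which is a voiced consonant, so the suffix is -ud, giving *givezud*.

heuhu, delahmi, givezud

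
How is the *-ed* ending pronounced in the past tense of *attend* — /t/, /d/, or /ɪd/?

The stem *attend* ends in /t/ or /d/.
The -ed suffix is realized as /ɪd/ after /t, d/; as /t/ after other voiceless consonants; and as /d/ after other voiced sounds.
So -ed on *attend* is pronounced /ɪd/.

/ɪd/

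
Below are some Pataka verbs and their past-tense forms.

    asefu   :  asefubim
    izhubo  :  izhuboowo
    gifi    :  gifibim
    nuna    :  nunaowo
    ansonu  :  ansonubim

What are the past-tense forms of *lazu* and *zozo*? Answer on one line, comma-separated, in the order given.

The pattern is height harmony: -bim when the last vowel of the stem is a high vowel (*asefu*, *gifi*, *ansonu*); -owo when the last vowel of the stem is a non-high vowel (*izhubo*, *nuna*).
*lazu*: last vowel = /u/, a high vowel → -bim → *lazubim*.
*zozo* — last vowel /o/ (a non-high vowel) → -owo → *zozoowo*.

lazubim, zozoowo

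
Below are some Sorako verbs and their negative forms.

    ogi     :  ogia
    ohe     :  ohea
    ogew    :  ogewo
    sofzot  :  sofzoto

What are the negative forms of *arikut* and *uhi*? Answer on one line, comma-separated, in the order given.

arikuto, uhia

The pattern is consonant vs. vowel: -o when the stem ends in a consonant (*ogew*, *sofzot*); -a when the stem ends in a vowel (*ogi*, *ohe*).
*arikut* — final sound /t/ (a consonant) → -o → *arikuto*.
*uhi*: final sound = /i/, a vowel → -a → *uhia*.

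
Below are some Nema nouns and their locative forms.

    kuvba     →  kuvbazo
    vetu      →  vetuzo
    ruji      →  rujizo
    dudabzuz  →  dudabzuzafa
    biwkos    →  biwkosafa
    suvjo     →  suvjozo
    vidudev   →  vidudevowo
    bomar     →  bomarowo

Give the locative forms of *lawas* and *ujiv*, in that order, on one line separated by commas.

The alternation tracks the final sound of the stem — -afa when the stem ends in a sibilant (*dudabzuz*, *biwkos*); -owo when the stem ends in a non-sibilant consonant (*vidudev*, *bomar*); -zo when the stem ends in a vowel (*kuvba*, *vetu*, *ruji*, *suvjo*).
*lawas* — final sound /s/ (a sibilant) → -afa → *lawasafa*.
*ujiv* — final sound /v/ (a non-sibilant consonant) → -owo → *ujivowo*.

lawasafa, ujivowo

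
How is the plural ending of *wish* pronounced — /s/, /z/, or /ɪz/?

/ɪz/

The stem *wish* ends in a sibilant (/s, z, ʃ, ʒ, tʃ, dʒ/).
The plural suffix surfaces as /ɪz/ after sibilants, /s/ after other voiceless consonants, and /z/ after other voiced sounds.
So the plural -s on *wish* is pronounced /ɪz/.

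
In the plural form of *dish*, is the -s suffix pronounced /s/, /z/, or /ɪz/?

/ɪz/

The stem *dish* ends in a sibilant (/s, z, ʃ, ʒ, tʃ, dʒ/).
The plural suffix surfaces as /ɪz/ after sibilants, /s/ after other voiceless consonants, and /z/ after other voiced sounds.
So the plural -s on *dish* is pronounced /ɪz/.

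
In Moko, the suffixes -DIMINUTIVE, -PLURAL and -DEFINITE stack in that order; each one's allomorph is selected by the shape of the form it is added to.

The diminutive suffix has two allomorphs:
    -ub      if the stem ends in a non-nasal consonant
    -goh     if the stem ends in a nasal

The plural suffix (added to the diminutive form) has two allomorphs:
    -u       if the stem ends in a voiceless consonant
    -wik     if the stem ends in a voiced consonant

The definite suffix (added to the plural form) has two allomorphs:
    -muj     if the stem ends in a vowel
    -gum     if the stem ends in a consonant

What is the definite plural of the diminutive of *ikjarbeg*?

*ikjarbeg*: final consonant = /g/, non-nasal → -ub → *ikjarbegub*.
The final consonant of the diminutive form *ikjarbegub* is /b/, which is voiced, so the plural suffix is -wik, giving *ikjarbegubwik*.
The plural form *ikjarbegubwik* — final sound /k/ (a consonant) → -gum → *ikjarbegubwikgum*.

ikjarbegubwikgum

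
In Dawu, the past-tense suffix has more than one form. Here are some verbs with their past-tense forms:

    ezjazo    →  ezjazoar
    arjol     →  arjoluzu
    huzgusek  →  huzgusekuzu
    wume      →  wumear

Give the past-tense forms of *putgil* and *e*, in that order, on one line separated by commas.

The alternation tracks the final sound of the stem — -uzu when the stem ends in a consonant (*arjol*, *huzgusek*); -ar when the stem ends in a vowel (*ezjazo*, *wume*).
*putgil*: final sound = /l/, a consonant → -uzu → *putgiluzu*.
Since the final sound of *e* is /e/ (a vowel), it takes -ar, giving *ear*.

putgiluzu, ear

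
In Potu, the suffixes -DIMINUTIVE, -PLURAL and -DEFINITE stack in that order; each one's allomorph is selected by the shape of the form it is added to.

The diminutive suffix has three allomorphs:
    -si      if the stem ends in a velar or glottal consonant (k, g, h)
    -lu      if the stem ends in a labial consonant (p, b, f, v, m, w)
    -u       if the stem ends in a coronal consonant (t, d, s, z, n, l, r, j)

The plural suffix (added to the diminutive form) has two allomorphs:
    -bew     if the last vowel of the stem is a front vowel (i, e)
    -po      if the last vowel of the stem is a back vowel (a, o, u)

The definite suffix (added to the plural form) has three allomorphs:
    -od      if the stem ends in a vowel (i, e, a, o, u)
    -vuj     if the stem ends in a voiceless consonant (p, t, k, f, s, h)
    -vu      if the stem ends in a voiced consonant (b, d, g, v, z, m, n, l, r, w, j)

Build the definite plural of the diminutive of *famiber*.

The final consonant of *famiber* is /r/, which is coronal, so the diminutive suffix is -u, giving *famiberu*.
The diminutive form *famiberu* — last vowel /u/ (a back vowel) → -po → *famiberupo*.
Since the final sound of the plural form *famiberupo* is /o/ (a vowel), it takes -od, giving *famiberupood*.

famiberupood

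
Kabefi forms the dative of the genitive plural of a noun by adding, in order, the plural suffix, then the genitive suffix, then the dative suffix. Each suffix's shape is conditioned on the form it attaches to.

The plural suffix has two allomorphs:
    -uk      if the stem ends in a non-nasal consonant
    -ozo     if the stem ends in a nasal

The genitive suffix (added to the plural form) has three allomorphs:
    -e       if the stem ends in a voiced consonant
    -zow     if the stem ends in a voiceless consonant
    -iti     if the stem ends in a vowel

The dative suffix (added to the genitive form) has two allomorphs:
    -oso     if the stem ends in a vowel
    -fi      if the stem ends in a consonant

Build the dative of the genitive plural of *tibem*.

tibemozoitioso

The final consonant of *tibem* is /m/, which is a nasal, so the plural suffix is -ozo, giving *tibemozo*.
Since the final sound of the plural form *tibemozo* is /o/ (a vowel), it takes -iti, giving *tibemozoiti*.
The genitive form *tibemozoiti*: final sound = /i/, a vowel → -oso → *tibemozoitioso*.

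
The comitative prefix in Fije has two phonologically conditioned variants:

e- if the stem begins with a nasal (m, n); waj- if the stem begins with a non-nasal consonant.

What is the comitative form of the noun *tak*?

wajtak

Since the first consonant of *tak* is /t/ (non-nasal), it takes waj-, giving *wajtak*.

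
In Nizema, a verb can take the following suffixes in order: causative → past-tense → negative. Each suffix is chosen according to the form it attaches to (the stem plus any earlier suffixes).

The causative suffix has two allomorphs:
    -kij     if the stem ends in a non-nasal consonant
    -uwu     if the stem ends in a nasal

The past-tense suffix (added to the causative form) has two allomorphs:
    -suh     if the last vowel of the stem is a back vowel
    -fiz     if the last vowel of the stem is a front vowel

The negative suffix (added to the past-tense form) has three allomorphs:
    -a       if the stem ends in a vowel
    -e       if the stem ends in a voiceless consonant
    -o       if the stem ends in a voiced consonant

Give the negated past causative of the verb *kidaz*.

kidazkijfizo

*kidaz* — final consonant /z/ (non-nasal) → -kij → *kidazkij*.
The causative form *kidazkij*: last vowel = /i/, a front vowel → -fiz → *kidazkijfiz*.
The past-tense form *kidazkijfiz* — final sound /z/ (a voiced consonant) → -o → *kidazkijfizo*.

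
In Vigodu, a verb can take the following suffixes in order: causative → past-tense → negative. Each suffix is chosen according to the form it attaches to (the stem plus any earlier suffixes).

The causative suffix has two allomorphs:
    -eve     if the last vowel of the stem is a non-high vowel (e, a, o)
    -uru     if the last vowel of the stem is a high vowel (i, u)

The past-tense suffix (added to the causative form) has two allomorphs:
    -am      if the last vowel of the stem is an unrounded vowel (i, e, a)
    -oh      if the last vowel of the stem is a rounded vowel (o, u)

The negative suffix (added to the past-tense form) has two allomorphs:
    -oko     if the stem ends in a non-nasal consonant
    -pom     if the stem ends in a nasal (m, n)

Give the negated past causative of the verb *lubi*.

lubiuruohoko

The last vowel of *lubi* is /i/, which is a high vowel, so the causative suffix is -uru, giving *lubiuru*.
The last vowel of the causative form *lubiuru* is /u/, which is a rounded vowel, so the past-tense suffix is -oh, giving *lubiuruoh*.
The final consonant of the past-tense form *lubiuruoh* is /h/, which is non-nasal, so the negative suffix is -oko, giving *lubiuruohoko*.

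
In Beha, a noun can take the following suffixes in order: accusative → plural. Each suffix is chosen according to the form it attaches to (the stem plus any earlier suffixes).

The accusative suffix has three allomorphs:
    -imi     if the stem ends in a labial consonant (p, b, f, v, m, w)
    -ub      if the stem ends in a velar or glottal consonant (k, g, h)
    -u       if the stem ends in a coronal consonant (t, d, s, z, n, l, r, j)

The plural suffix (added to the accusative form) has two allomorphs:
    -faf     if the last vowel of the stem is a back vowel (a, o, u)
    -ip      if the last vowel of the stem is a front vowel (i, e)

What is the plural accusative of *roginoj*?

roginojufaf

The final consonant of *roginoj* is /j/, which is coronal, so the accusative suffix is -u, giving *roginoju*.
The last vowel of the accusative form *roginoju* is /u/, which is a back vowel, so the plural suffix is -faf, giving *roginojufaf*.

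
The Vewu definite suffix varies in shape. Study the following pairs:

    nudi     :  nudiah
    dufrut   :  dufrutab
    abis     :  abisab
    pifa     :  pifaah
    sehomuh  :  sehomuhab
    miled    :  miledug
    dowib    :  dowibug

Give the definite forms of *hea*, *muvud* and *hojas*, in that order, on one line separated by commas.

The alternation tracks the final sound of the stem — -ab when the stem ends in a voiceless consonant (*dufrut*, *abis*, *sehomuh*); -ug when the stem ends in a voiced consonant (*miled*, *dowib*); -ah when the stem ends in a vowel (*nudi*, *pifa*).
Since the final sound of *hea* is /a/ (a vowel), it takes -ah, giving *heaah*.
Since the final sound of *muvud* is /d/ (a voiced consonant), it takes -ug, giving *muvudug*.
Since the final sound of *hojas* is /s/ (a voiceless consonant), it takes -ab, giving *hojasab*.

heaah, muvudug, hojasab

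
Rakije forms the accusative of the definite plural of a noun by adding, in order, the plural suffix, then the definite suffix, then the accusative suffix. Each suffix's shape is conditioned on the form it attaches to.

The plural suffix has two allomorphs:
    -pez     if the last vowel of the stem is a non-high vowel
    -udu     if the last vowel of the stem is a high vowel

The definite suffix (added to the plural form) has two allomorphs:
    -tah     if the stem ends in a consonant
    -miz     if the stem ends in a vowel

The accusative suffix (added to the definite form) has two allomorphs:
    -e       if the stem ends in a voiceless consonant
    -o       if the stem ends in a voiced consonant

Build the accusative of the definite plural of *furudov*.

furudovpeztahe

*furudov* — last vowel /o/ (a non-high vowel) → -pez → *furudovpez*.
The plural form *furudovpez* — final sound /z/ (a consonant) → -tah → *furudovpeztah*.
The definite form *furudovpeztah*: final consonant = /h/, voiceless → -e → *furudovpeztahe*.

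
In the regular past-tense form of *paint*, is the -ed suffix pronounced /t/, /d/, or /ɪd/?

/ɪd/

The stem *paint* ends in /t/ or /d/.
The -ed suffix is realized as /ɪd/ after /t, d/; as /t/ after other voiceless consonants; and as /d/ after other voiced sounds.
So -ed on *paint* is pronounced /ɪd/.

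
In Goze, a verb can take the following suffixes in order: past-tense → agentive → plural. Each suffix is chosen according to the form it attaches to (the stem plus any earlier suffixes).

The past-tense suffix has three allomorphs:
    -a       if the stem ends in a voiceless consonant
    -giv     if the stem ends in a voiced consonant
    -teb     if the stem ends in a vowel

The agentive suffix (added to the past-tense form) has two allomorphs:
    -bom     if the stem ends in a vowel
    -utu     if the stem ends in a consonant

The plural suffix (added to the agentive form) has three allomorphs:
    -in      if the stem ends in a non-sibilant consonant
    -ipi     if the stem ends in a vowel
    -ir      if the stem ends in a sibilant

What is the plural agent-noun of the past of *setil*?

setilgivutuipi

*setil*: final sound = /l/, a voiced consonant → -giv → *setilgiv*.
The past-tense form *setilgiv*: final sound = /v/, a consonant → -utu → *setilgivutu*.
The agentive form *setilgivutu* — final sound /u/ (a vowel) → -ipi → *setilgivutuipi*.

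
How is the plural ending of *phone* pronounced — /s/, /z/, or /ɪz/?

The stem *phone* ends in a voiced non-sibilant sound.
The plural suffix surfaces as /ɪz/ after sibilants, /s/ after other voiceless consonants, and /z/ after other voiced sounds.
So the plural -s on *phone* is pronounced /z/.

/z/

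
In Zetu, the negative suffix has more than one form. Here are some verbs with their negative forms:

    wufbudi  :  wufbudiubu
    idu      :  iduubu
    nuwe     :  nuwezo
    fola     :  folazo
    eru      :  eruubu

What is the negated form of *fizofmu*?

fizofmuubu

The alternation tracks the last vowel of the stem — -ubu when the last vowel of the stem is a high vowel (*wufbudi*, *idu*, *eru*); -zo when the last vowel of the stem is a non-high vowel (*nuwe*, *fola*).
Since the last vowel of *fizofmu* is /u/ (a high vowel), it takes -ubu, giving *fizofmuubu*.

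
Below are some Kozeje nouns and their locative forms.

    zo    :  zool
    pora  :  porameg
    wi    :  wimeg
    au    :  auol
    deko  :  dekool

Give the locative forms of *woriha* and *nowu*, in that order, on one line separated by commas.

Looking at the last vowel of each stem: -ol when the last vowel of the stem is a rounded vowel (*zo*, *au*, *deko*); -meg when the last vowel of the stem is an unrounded vowel (*pora*, *wi*).
*woriha* — last vowel /a/ (an unrounded vowel) → -meg → *worihameg*.
*nowu*: last vowel = /u/, a rounded vowel → -ol → *nowuol*.

worihameg, nowuol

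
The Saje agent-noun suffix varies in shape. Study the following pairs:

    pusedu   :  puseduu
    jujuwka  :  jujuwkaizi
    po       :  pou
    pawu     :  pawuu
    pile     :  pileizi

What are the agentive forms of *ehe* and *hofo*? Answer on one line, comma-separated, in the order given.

The suffix is conditioned by the last vowel: -u when the last vowel of the stem is a rounded vowel (*pusedu*, *po*, *pawu*); -izi when the last vowel of the stem is an unrounded vowel (*jujuwka*, *pile*).
*ehe*: last vowel = /e/, an unrounded vowel → -izi → *eheizi*.
The last vowel of *hofo* is /o/, which is a rounded vowel, so the suffix is -u, giving *hofou*.

eheizi, hofou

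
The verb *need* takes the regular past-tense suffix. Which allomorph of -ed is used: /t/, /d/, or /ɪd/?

The stem *need* ends in /t/ or /d/.
The -ed suffix is realized as /ɪd/ after /t, d/; as /t/ after other voiceless consonants; and as /d/ after other voiced sounds.
So -ed on *need* is pronounced /ɪd/.

/ɪd/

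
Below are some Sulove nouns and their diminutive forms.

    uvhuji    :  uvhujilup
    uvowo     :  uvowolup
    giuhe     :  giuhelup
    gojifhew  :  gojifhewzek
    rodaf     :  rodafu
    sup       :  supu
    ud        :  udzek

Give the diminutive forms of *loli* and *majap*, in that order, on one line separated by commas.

lolilup, majapu

The alternation tracks the final sound of the stem — -u when the stem ends in a voiceless consonant (*rodaf*, *sup*); -zek when the stem ends in a voiced consonant (*gojifhew*, *ud*); -lup when the stem ends in a vowel (*uvhuji*, *uvowo*, *giuhe*).
Since the final sound of *loli* is /i/ (a vowel), it takes -lup, giving *lolilup*.
*majap* — final sound /p/ (a voiceless consonant) → -u → *majapu*.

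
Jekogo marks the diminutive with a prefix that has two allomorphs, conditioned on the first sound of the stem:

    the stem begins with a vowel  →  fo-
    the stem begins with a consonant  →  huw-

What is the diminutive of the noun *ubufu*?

foubufu

Since the first sound of *ubufu* is /u/ (a vowel), it takes fo-, giving *foubufu*.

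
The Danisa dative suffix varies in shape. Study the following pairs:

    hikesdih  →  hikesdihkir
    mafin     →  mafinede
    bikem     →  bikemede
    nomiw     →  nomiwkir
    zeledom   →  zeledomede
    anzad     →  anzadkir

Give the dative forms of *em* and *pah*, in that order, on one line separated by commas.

The pattern is nasality of the final consonant: -ede when the stem ends in a nasal (*mafin*, *bikem*, *zeledom*); -kir when the stem ends in a non-nasal consonant (*hikesdih*, *nomiw*, *anzad*).
*em* — final consonant /m/ (a nasal) → -ede → *emede*.
The final consonant of *pah* is /h/, which is non-nasal, so the suffix is -kir, giving *pahkir*.

emede, pahkir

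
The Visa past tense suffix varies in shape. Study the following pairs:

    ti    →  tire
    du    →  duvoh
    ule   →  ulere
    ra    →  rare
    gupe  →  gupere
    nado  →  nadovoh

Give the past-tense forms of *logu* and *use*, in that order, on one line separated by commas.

The pattern is rounding harmony: -voh when the last vowel of the stem is a rounded vowel (*du*, *nado*); -re when the last vowel of the stem is an unrounded vowel (*ti*, *ule*, *ra*, *gupe*).
*logu*: last vowel = /u/, a rounded vowel → -voh → *loguvoh*.
The last vowel of *use* is /e/, which is an unrounded vowel, so the suffix is -re, giving *usere*.

loguvoh, usere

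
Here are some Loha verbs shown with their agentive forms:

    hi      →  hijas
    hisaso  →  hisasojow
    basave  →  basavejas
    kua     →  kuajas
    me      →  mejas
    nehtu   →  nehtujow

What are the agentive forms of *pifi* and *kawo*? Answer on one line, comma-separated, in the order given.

pifijas, kawojow

Looking at the last vowel of each stem: -jow when the last vowel of the stem is a rounded vowel (*hisaso*, *nehtu*); -jas when the last vowel of the stem is an unrounded vowel (*hi*, *basave*, *kua*, *me*).
*pifi*: last vowel = /i/, an unrounded vowel → -jas → *pifijas*.
*kawo*: last vowel = /o/, a rounded vowel → -jow → *kawojow*.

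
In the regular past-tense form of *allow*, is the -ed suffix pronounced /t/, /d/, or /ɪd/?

/d/

The stem *allow* ends in a voiced sound other than /d/.
The -ed suffix is realized as /ɪd/ after /t, d/; as /t/ after other voiceless consonants; and as /d/ after other voiced sounds.
So -ed on *allow* is pronounced /d/.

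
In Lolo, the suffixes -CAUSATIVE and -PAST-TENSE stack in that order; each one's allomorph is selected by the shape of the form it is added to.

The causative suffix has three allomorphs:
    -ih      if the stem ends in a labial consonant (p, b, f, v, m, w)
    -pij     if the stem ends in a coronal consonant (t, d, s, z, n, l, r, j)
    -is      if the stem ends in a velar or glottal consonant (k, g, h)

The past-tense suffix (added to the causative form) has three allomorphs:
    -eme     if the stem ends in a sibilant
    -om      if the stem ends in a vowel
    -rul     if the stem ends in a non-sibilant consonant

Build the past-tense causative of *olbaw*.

*olbaw*: final consonant = /w/, labial → -ih → *olbawih*.
The causative form *olbawih*: final sound = /h/, a non-sibilant consonant → -rul → *olbawihrul*.

olbawihrul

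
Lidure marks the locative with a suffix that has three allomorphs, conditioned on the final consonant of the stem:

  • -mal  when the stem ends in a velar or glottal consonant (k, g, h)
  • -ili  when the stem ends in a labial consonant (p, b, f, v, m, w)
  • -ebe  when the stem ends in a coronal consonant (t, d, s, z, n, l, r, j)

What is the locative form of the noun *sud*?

Since the final consonant of *sud* is /d/ (coronal), it takes -ebe, giving *sudebe*.

sudebe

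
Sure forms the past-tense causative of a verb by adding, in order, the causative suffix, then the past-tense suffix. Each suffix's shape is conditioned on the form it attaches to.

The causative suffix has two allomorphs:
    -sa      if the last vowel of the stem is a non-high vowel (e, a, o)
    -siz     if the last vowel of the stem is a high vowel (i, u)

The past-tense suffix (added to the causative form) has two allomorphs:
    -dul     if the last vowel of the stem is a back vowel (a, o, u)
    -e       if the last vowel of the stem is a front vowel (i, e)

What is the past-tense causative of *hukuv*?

Since the last vowel of *hukuv* is /u/ (a high vowel), it takes -siz, giving *hukuvsiz*.
The last vowel of the causative form *hukuvsiz* is /i/, which is a front vowel, so the past-tense suffix is -e, giving *hukuvsize*.

hukuvsize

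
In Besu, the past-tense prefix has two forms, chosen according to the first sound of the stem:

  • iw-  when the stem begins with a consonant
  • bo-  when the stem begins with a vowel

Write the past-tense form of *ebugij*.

Since the first sound of *ebugij* is /e/ (a vowel), it takes bo-, giving *boebugij*.

boebugij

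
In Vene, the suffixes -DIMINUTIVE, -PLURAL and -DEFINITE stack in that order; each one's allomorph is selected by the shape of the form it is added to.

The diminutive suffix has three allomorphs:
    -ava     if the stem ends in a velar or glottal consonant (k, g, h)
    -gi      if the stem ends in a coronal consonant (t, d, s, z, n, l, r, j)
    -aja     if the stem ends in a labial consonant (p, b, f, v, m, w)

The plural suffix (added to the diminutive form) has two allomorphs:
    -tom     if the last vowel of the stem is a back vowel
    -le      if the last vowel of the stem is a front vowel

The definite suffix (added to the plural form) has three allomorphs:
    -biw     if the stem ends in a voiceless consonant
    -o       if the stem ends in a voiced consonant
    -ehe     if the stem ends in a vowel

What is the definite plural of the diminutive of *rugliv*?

ruglivajatomo

The final consonant of *rugliv* is /v/, which is labial, so the diminutive suffix is -aja, giving *ruglivaja*.
Since the last vowel of the diminutive form *ruglivaja* is /a/ (a back vowel), it takes -tom, giving *ruglivajatom*.
The final sound of the plural form *ruglivajatom* is /m/, which is a voiced consonant, so the definite suffix is -o, giving *ruglivajatomo*.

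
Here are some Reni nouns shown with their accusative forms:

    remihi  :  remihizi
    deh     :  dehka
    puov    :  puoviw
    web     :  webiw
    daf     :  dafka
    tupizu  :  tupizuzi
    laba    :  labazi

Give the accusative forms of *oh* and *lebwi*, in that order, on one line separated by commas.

ohka, lebwizi

The pattern is voicing of the final sound: -ka when the stem ends in a voiceless consonant (*deh*, *daf*); -iw when the stem ends in a voiced consonant (*puov*, *web*); -zi when the stem ends in a vowel (*remihi*, *tupizu*, *laba*).
*oh* — final sound /h/ (a voiceless consonant) → -ka → *ohka*.
*lebwi*: final sound = /i/, a vowel → -zi → *lebwizi*.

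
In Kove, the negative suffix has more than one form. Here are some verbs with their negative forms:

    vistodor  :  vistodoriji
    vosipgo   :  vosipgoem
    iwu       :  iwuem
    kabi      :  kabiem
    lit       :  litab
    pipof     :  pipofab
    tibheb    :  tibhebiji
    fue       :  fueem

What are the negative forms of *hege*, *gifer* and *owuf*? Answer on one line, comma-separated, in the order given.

Looking at the final sound of each stem: -ab when the stem ends in a voiceless consonant (*lit*, *pipof*); -iji when the stem ends in a voiced consonant (*vistodor*, *tibheb*); -em when the stem ends in a vowel (*vosipgo*, *iwu*, *kabi*, *fue*).
The final sound of *hege* is /e/, which is a vowel, so the suffix is -em, giving *hegeem*.
*gifer* — final sound /r/ (a voiced consonant) → -iji → *giferiji*.
*owuf*: final sound = /f/, a voiceless consonant → -ab → *owufab*.

hegeem, giferiji, owufab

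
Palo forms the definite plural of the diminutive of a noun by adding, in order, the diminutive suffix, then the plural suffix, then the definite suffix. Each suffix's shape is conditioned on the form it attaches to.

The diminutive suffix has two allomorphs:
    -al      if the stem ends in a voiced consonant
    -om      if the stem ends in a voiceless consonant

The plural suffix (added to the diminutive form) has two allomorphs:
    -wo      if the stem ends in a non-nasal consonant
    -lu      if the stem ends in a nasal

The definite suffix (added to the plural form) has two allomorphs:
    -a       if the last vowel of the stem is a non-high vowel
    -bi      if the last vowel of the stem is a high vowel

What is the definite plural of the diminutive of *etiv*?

etivalwoa

*etiv*: final consonant = /v/, voiced → -al → *etival*.
The final consonant of the diminutive form *etival* is /l/, which is non-nasal, so the plural suffix is -wo, giving *etivalwo*.
The last vowel of the plural form *etivalwo* is /o/, which is a non-high vowel, so the definite suffix is -a, giving *etivalwoa*.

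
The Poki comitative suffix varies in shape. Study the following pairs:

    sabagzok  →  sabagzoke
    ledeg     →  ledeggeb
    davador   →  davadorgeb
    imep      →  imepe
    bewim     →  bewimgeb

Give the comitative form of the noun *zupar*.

Looking at the final consonant of each stem: -e when the stem ends in a voiceless consonant (*sabagzok*, *imep*); -geb when the stem ends in a voiced consonant (*ledeg*, *davador*, *bewim*).
*zupar* — final consonant /r/ (voiced) → -geb → *zupargeb*.

zupargeb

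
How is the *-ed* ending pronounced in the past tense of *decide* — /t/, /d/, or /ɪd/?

/ɪd/

The stem *decide* ends in /t/ or /d/.
The -ed suffix is realized as /ɪd/ after /t, d/; as /t/ after other voiceless consonants; and as /d/ after other voiced sounds.
So -ed on *decide* is pronounced /ɪd/.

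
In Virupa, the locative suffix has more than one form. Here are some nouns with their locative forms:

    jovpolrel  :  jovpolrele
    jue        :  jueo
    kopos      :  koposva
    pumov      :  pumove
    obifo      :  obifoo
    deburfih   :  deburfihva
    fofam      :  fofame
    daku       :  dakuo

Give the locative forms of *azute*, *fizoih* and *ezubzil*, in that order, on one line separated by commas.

azuteo, fizoihva, ezubzile

Looking at the final sound of each stem: -va when the stem ends in a voiceless consonant (*kopos*, *deburfih*); -e when the stem ends in a voiced consonant (*jovpolrel*, *pumov*, *fofam*); -o when the stem ends in a vowel (*jue*, *obifo*, *daku*).
*azute* — final sound /e/ (a vowel) → -o → *azuteo*.
*fizoih* — final sound /h/ (a voiceless consonant) → -va → *fizoihva*.
The final sound of *ezubzil* is /l/, which is a voiced consonant, so the suffix is -e, giving *ezubzile*.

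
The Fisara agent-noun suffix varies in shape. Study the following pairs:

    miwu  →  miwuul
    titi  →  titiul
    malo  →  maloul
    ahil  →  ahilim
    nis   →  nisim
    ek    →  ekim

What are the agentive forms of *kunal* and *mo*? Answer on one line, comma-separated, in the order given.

kunalim, moul

The pattern is consonant vs. vowel: -im when the stem ends in a consonant (*ahil*, *nis*, *ek*); -ul when the stem ends in a vowel (*miwu*, *titi*, *malo*).
*kunal*: final sound = /l/, a consonant → -im → *kunalim*.
The final sound of *mo* is /o/, which is a vowel, so the suffix is -ul, giving *moul*.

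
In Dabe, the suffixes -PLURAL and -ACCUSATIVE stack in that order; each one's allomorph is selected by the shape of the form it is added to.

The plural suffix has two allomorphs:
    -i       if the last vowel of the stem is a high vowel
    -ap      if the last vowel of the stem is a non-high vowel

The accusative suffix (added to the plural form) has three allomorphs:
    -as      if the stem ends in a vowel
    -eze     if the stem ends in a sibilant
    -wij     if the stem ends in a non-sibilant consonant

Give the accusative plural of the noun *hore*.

horeapwij

Since the last vowel of *hore* is /e/ (a non-high vowel), it takes -ap, giving *horeap*.
Since the final sound of the plural form *horeap* is /p/ (a non-sibilant consonant), it takes -wij, giving *horeapwij*.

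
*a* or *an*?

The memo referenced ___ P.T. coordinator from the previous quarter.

The indefinite article is chosen by the initial *sound* of the following word, not its spelling.
The initialism *P.T.* is read letter by letter; the first letter, P, is pronounced /piː/, which begins with a consonant sound.
So the article is *a*: The memo referenced a P.T. coordinator from the previous quarter.

a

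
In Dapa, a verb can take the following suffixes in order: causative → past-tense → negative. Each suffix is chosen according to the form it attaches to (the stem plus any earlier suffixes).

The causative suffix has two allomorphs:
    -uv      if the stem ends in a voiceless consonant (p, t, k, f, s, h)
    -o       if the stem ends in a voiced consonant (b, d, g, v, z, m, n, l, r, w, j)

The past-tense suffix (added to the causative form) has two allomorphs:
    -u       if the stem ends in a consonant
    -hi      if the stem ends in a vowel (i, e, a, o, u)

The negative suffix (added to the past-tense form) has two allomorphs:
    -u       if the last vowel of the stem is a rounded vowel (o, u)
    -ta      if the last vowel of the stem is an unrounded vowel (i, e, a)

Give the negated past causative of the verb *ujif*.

ujifuvuu

*ujif* — final consonant /f/ (voiceless) → -uv → *ujifuv*.
The causative form *ujifuv*: final sound = /v/, a consonant → -u → *ujifuvu*.
The last vowel of the past-tense form *ujifuvu* is /u/, which is a rounded vowel, so the negative suffix is -u, giving *ujifuvuu*.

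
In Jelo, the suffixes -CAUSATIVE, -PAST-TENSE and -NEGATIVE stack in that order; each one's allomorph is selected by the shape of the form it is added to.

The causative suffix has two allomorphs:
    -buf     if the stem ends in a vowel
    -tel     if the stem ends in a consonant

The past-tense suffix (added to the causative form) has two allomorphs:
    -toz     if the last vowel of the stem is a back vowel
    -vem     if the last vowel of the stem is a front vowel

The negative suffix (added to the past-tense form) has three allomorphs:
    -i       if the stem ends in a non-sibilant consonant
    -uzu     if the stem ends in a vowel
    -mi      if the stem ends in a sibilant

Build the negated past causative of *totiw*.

*totiw*: final sound = /w/, a consonant → -tel → *totiwtel*.
The causative form *totiwtel* — last vowel /e/ (a front vowel) → -vem → *totiwtelvem*.
The final sound of the past-tense form *totiwtelvem* is /m/, which is a non-sibilant consonant, so the negative suffix is -i, giving *totiwtelvemi*.

totiwtelvemi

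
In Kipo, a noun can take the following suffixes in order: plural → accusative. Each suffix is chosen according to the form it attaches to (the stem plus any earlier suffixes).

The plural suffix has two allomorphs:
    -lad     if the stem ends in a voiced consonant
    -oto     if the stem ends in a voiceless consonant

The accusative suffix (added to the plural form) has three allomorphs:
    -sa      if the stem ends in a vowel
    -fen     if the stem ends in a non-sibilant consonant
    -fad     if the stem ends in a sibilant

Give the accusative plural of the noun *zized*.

Since the final consonant of *zized* is /d/ (voiced), it takes -lad, giving *zizedlad*.
The final sound of the plural form *zizedlad* is /d/, which is a non-sibilant consonant, so the accusative suffix is -fen, giving *zizedladfen*.

zizedladfen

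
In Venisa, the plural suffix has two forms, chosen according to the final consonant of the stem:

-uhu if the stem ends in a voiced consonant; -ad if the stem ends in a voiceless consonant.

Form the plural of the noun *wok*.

wokad

The final consonant of *wok* is /k/, which is voiceless, so the suffix is -ad, giving *wokad*.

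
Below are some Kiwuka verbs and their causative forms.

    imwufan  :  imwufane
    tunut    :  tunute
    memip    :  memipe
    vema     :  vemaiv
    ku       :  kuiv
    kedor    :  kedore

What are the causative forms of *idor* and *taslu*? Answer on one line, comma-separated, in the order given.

The pattern is consonant vs. vowel: -e when the stem ends in a consonant (*imwufan*, *tunut*, *memip*, *kedor*); -iv when the stem ends in a vowel (*vema*, *ku*).
Since the final sound of *idor* is /r/ (a consonant), it takes -e, giving *idore*.
Since the final sound of *taslu* is /u/ (a vowel), it takes -iv, giving *tasluiv*.

idore, tasluiv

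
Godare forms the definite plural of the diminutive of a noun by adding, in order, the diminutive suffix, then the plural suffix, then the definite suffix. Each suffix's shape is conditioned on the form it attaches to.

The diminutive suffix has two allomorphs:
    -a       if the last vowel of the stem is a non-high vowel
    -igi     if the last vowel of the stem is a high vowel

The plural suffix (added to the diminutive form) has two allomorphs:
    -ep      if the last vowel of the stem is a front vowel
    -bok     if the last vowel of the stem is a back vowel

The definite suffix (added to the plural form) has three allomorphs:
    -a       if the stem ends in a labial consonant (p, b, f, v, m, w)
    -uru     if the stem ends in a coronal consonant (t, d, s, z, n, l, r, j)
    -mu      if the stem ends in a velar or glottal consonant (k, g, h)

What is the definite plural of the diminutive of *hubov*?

The last vowel of *hubov* is /o/, which is a non-high vowel, so the diminutive suffix is -a, giving *hubova*.
Since the last vowel of the diminutive form *hubova* is /a/ (a back vowel), it takes -bok, giving *hubovabok*.
The plural form *hubovabok* — final consonant /k/ (velar/glottal) → -mu → *hubovabokmu*.

hubovabokmu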